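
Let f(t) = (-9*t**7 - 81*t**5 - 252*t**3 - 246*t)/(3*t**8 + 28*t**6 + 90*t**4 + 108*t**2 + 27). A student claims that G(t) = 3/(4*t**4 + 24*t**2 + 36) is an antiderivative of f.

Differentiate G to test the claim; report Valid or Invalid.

d/dt[G] = -3*t/(t**6 + 9*t**4 + 27*t**2 + 27)
d/dt[G] - f(t) = 9*t/(3*t**2 + 1) != 0.

Invalid: d/dt[G] - f = 9*t/(3*t**2 + 1), which is not 0.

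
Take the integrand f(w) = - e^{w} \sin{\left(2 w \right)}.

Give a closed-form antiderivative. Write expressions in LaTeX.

Any candidate F(w) must reproduce f(w) exactly when differentiated.
Check: d/dw[- \frac{e^{w} \sin{\left(2 w \right)}}{5} + \frac{2 e^{w} \cos{\left(2 w \right)}}{5}] = - e^{w} \sin{\left(2 w \right)} = f(w).

An antiderivative is F(w) = - \frac{e^{w} \sin{\left(2 w \right)}}{5} + \frac{2 e^{w} \cos{\left(2 w \right)}}{5}.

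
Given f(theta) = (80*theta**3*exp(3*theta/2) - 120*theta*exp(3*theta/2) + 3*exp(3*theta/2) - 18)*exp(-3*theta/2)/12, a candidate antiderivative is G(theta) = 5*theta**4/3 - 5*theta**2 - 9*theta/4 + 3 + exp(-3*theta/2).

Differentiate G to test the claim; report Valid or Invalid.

d/dtheta[G] = (80*theta**3*exp(3*theta/2) - 120*theta*exp(3*theta/2) - 27*exp(3*theta/2) - 18)*exp(-3*theta/2)/12
d/dtheta[G] - f(theta) = -5/2 != 0.

Invalid: d/dtheta[G] - f = -5/2, which is not 0.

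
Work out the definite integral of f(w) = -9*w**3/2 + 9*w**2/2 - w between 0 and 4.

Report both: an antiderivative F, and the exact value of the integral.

Antiderivative: F(w) = -w**2*(3*w - 2)**2/8; value = -200

f matches the chain-rule pattern g'(h)*h' with inner function h(w) = 3*w**2/2 - w; substituting u = h(w) collapses the integral.
F(w) = -w**2*(3*w - 2)**2/8 is an antiderivative of f.
Check: d/dw[-w**2*(3*w - 2)**2/8] = -9*w**3/2 + 9*w**2/2 - w = f(w).
F(4) = -200; F(0) = 0.
Integral = F(4) - F(0) = -200.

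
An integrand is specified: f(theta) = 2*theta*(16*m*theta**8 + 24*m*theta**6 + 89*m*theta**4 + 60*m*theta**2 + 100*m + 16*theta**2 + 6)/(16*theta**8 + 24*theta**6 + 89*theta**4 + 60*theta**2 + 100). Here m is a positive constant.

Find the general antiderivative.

F(theta) = (4*m*theta**6 + 3*m*theta**4 + 10*m*theta**2 - 2)/(4*theta**4 + 3*theta**2 + 10) + C

Whatever form F(theta) takes, F'(theta) = f(theta) is non-negotiable.
Check: d/dtheta[(4*m*theta**6 + 3*m*theta**4 + 10*m*theta**2 - 2)/(4*theta**4 + 3*theta**2 + 10)] = (32*m*theta**9 + 48*m*theta**7 + 178*m*theta**5 + 120*m*theta**3 + 200*m*theta + 32*theta**3 + 12*theta)/(16*theta**8 + 24*theta**6 + 89*theta**4 + 60*theta**2 + 100), which equals f(theta).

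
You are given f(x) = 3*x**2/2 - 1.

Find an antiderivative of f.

Any candidate F(x) must reproduce f(x) exactly when differentiated.
Check: d/dx[x**3/2 - x] = 3*x**2/2 - 1 = f(x).

An antiderivative is F(x) = x**3/2 - x.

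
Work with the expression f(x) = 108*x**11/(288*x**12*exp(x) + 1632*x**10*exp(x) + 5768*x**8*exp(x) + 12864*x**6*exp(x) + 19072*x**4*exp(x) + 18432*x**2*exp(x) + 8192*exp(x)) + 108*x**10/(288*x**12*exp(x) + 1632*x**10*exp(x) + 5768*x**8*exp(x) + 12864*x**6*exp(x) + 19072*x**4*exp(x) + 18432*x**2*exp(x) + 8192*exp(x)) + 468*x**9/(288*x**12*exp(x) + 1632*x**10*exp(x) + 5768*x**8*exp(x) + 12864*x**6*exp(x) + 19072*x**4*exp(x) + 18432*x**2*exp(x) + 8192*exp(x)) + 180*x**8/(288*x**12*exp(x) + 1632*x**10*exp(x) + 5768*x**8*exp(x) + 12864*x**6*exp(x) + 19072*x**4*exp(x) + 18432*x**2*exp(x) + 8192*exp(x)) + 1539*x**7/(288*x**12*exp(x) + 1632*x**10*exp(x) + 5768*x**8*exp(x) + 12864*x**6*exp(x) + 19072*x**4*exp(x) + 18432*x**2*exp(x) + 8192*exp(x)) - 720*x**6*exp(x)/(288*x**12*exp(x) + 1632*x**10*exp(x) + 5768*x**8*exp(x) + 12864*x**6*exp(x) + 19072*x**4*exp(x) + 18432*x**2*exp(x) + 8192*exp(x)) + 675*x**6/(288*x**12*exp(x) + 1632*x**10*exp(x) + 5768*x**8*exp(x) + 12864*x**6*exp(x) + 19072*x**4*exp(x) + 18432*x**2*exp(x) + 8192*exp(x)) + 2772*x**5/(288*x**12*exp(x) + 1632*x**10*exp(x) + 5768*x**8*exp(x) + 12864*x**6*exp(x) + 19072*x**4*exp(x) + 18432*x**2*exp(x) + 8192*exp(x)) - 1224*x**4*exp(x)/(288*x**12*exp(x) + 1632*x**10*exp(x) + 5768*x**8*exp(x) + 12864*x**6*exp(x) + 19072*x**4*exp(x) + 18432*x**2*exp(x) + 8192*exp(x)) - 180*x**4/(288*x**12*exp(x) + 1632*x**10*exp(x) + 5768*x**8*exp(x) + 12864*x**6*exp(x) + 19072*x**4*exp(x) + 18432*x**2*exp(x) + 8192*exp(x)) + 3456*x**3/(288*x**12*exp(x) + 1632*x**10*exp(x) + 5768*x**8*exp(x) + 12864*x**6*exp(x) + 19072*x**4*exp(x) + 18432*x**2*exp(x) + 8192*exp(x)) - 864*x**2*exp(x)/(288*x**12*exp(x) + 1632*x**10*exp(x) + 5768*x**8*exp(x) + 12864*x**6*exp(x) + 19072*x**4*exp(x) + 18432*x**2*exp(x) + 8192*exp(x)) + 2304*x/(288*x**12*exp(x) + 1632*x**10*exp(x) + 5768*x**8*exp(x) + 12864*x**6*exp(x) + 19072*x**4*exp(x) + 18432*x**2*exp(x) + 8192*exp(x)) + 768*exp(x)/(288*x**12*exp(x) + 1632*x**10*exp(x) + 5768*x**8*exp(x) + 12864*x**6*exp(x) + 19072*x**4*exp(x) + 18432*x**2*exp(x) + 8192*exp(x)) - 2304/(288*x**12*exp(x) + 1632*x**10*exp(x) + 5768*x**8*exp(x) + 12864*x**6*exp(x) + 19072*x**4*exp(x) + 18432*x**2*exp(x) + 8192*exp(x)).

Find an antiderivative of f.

An antiderivative is F(x) = 3*x*(-6*x**4 - 9*x**2 + 8*exp(x) - 24)*exp(-x)/(8*(3*x**2 + 4)*(2*x**4 + 3*x**2 + 8)).

The integrand splits into summands that can be handled one at a time.
Check: d/dx[3*x*(-6*x**4 - 9*x**2 + 8*exp(x) - 24)*exp(-x)/(8*(3*x**2 + 4)*(2*x**4 + 3*x**2 + 8))] = (108*x**11 + 108*x**10 + 468*x**9 + 180*x**8 + 1539*x**7 - 720*x**6*exp(x) + 675*x**6 + 2772*x**5 - 1224*x**4*exp(x) - 180*x**4 + 3456*x**3 - 864*x**2*exp(x) + 2304*x + 768*exp(x) - 2304)/(288*x**12*exp(x) + 1632*x**10*exp(x) + 5768*x**8*exp(x) + 12864*x**6*exp(x) + 19072*x**4*exp(x) + 18432*x**2*exp(x) + 8192*exp(x)), which equals f(x).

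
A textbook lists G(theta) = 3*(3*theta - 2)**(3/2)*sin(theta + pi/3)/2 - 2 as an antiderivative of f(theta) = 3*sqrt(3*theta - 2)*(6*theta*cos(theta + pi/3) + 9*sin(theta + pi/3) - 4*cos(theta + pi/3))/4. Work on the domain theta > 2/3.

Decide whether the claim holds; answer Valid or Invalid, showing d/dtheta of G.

d/dtheta[G] = 9*theta*sqrt(3*theta - 2)*cos(theta + pi/3)/2 + 27*sqrt(3*theta - 2)*sin(theta + pi/3)/4 - 3*sqrt(3*theta - 2)*cos(theta + pi/3)
This equals f(theta) exactly, so the claim holds.

Valid. The derivative of G reproduces f.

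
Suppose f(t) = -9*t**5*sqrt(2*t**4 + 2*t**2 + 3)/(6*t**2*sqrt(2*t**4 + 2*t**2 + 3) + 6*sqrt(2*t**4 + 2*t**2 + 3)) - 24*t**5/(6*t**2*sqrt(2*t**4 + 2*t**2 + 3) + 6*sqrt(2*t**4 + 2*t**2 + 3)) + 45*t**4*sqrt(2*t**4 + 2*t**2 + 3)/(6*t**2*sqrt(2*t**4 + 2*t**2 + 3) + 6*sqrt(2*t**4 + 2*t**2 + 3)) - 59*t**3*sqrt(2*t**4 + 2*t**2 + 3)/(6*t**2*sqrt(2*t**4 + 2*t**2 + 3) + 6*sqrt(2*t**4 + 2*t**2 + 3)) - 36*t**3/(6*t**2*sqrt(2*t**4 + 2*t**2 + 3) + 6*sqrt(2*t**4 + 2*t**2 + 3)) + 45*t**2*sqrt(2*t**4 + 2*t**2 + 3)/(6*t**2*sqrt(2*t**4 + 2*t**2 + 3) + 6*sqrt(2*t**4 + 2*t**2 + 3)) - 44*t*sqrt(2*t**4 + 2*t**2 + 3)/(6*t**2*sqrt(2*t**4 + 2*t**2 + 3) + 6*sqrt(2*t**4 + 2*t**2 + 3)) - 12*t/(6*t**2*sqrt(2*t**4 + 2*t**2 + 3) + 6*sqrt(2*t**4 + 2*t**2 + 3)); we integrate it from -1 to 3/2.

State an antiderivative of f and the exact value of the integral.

Antiderivative: F(t) = -3*t**4/8 + 5*t**3/2 - 25*t**2/6 - sqrt(2*t**4 + 2*t**2 + 3) + log(t**2 + 1)/2; value = -sqrt(282)/4 - log(4)/2 + log(13/2)/2 + sqrt(7) + 1615/384

Integrate term by term and add the pieces.
F(t) = -3*t**4/8 + 5*t**3/2 - 25*t**2/6 - sqrt(2*t**4 + 2*t**2 + 3) + log(t**2 + 1)/2 is an antiderivative of f.
Check: d/dt[-3*t**4/8 + 5*t**3/2 - 25*t**2/6 - sqrt(2*t**4 + 2*t**2 + 3) + log(t**2 + 1)/2] = (-9*t**5*sqrt(2*t**4 + 2*t**2 + 3) - 24*t**5 + 45*t**4*sqrt(2*t**4 + 2*t**2 + 3) - 59*t**3*sqrt(2*t**4 + 2*t**2 + 3) - 36*t**3 + 45*t**2*sqrt(2*t**4 + 2*t**2 + 3) - 44*t*sqrt(2*t**4 + 2*t**2 + 3) - 12*t)/(6*t**2*sqrt(2*t**4 + 2*t**2 + 3) + 6*sqrt(2*t**4 + 2*t**2 + 3)), which equals f(t).
F(3/2) = -sqrt(282)/4 - 363/128 + log(13/4)/2; F(-1) = -169/24 - sqrt(7) + log(2)/2.
Integral = F(3/2) - F(-1) = -sqrt(282)/4 - log(4)/2 + log(13/2)/2 + sqrt(7) + 1615/384.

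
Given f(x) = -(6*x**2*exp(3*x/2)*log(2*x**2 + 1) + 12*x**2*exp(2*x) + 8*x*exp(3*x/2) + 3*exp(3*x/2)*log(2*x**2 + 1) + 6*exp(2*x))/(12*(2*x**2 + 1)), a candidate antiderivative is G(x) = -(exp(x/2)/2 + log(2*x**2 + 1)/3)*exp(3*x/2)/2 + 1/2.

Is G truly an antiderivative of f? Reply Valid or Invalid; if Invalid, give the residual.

d/dx[G] = (-6*x**2*exp(3*x/2)*log(2*x**2 + 1) - 12*x**2*exp(2*x) - 8*x*exp(3*x/2) - 3*exp(3*x/2)*log(2*x**2 + 1) - 6*exp(2*x))/(24*x**2 + 12)
This equals f(x) exactly, so the claim holds.

Valid: G'(x) = f(x).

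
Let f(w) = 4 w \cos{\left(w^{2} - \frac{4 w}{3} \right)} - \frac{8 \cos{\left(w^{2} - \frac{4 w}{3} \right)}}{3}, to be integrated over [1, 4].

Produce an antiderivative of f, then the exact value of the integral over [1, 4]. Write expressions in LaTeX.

Antiderivative: F(w) = 2 \sin{\left(w^{2} - \frac{4 w}{3} \right)}; value = 2 \sin{\left(\frac{32}{3} \right)} + 2 \sin{\left(\frac{1}{3} \right)}

The substitution u = w^{2} - \frac{4 w}{3} works: f is exactly (dF/du)*(du/dw) for that inner function.
F(w) = 2 \sin{\left(w^{2} - \frac{4 w}{3} \right)} is an antiderivative of f.
Check: d/dw[2 \sin{\left(w^{2} - \frac{4 w}{3} \right)}] = 4 w \cos{\left(w^{2} - \frac{4 w}{3} \right)} - \frac{8 \cos{\left(w^{2} - \frac{4 w}{3} \right)}}{3} = f(w).
F(4) = 2 \sin{\left(\frac{32}{3} \right)}; F(1) = - 2 \sin{\left(\frac{1}{3} \right)}.
Integral = F(4) - F(1) = 2 \sin{\left(\frac{32}{3} \right)} + 2 \sin{\left(\frac{1}{3} \right)}.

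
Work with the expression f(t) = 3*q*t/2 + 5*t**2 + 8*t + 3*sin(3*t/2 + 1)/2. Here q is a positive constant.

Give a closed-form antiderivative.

An antiderivative is F(t) = (9*q*t**2 + 20*t**3 + 48*t**2 - 12*cos(3*t/2 + 1) + 12)/12.

Integrate term by term and add the pieces.
Check: d/dt[(9*q*t**2 + 20*t**3 + 48*t**2 - 12*cos(3*t/2 + 1) + 12)/12] = 3*q*t/2 + 5*t**2 + 8*t + 3*sin(3*t/2 + 1)/2 = f(t).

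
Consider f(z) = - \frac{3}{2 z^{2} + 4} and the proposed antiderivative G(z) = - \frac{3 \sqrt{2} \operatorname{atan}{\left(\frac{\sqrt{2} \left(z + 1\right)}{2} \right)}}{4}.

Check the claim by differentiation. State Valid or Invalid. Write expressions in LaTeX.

Invalid: d/dz[G] - f = \frac{6 z + 3}{2 z^{4} + 4 z^{3} + 10 z^{2} + 8 z + 12}, which is not 0.

d/dz[G] = - \frac{3}{2 z^{2} + 4 z + 6}
d/dz[G] - f(z) = \frac{6 z + 3}{2 z^{4} + 4 z^{3} + 10 z^{2} + 8 z + 12} != 0.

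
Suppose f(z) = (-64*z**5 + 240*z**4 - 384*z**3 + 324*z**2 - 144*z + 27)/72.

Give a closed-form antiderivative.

An antiderivative is F(z) = -4*z**6/27 + 2*z**5/3 - 4*z**4/3 + 3*z**3/2 - z**2 + 3*z/8.

f matches the chain-rule pattern g'(h)*h' with inner function h(z) = 2*z**2/3 - z + 1/2; substituting u = h(z) collapses the integral.
Check: d/dz[-4*z**6/27 + 2*z**5/3 - 4*z**4/3 + 3*z**3/2 - z**2 + 3*z/8] = -8*z**5/9 + 10*z**4/3 - 16*z**3/3 + 9*z**2/2 - 2*z + 3/8, which equals f(z).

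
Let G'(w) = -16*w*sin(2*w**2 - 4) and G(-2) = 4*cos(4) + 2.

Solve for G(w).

G(w) = 4*cos(2*w**2 - 4) + 2

The substitution u = 2*w**2 - 4 works: G'(w) is exactly (dG/du)*(du/dw) for that inner function.
A general antiderivative is 4*cos(2*w**2 - 4) + C.
The condition gives C = 4*cos(4) + 2 - (4*cos(4)) = 2.
So G(w) = 4*cos(2*w**2 - 4) + 2.
Check: d/dw[4*cos(2*w**2 - 4) + 2] = -16*w*sin(2*w**2 - 4) = G'(w).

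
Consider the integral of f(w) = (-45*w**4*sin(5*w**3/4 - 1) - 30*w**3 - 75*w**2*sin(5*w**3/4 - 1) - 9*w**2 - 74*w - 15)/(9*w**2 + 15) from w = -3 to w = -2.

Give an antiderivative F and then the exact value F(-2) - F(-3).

Any candidate F(w) must reproduce f(w) exactly when differentiated.
F(w) = -5*w**2/3 - w - 4*log(w**2 + 5/3)/3 + 4*cos(5*w**3/4 - 1)/3 is an antiderivative of f.
Check: d/dw[-5*w**2/3 - w - 4*log(w**2 + 5/3)/3 + 4*cos(5*w**3/4 - 1)/3] = (-45*w**4*sin(5*w**3/4 - 1) - 30*w**3 - 75*w**2*sin(5*w**3/4 - 1) - 9*w**2 - 74*w - 15)/(9*w**2 + 15) = f(w).
F(-2) = -14/3 - 4*log(17/3)/3 + 4*cos(11)/3; F(-3) = -12 - 4*log(32/3)/3 + 4*cos(139/4)/3.
Integral = F(-2) - F(-3) = -4*log(17/3)/3 + 4*cos(11)/3 - 4*cos(139/4)/3 + 4*log(32/3)/3 + 22/3.

Antiderivative: F(w) = -5*w**2/3 - w - 4*log(w**2 + 5/3)/3 + 4*cos(5*w**3/4 - 1)/3; value = -4*log(17/3)/3 + 4*cos(11)/3 - 4*cos(139/4)/3 + 4*log(32/3)/3 + 22/3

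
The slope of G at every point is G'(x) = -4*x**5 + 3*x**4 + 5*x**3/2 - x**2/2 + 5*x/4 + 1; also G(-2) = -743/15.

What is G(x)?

The integrand splits into summands that can be handled one at a time.
A general antiderivative is -2*x**6/3 + 3*x**5/5 + 5*x**4/8 - x**3/6 + 5*x**2/8 + x + C.
The condition gives C = -743/15 - (-1501/30) = 1/2.
So G(x) = -(80*x**6 - 72*x**5 - 75*x**4 + 20*x**3 - 75*x**2 - 120*x - 60)/120.
Check: d/dx[-(80*x**6 - 72*x**5 - 75*x**4 + 20*x**3 - 75*x**2 - 120*x - 60)/120] = -4*x**5 + 3*x**4 + 5*x**3/2 - x**2/2 + 5*x/4 + 1 = G'(x).

G(x) = -(80*x**6 - 72*x**5 - 75*x**4 + 20*x**3 - 75*x**2 - 120*x - 60)/120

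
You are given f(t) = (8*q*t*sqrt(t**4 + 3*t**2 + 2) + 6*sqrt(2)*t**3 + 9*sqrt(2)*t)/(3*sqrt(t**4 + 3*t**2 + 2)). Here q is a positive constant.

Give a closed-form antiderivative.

An antiderivative is F(t) = (4*q*t**2 + 3*sqrt(2)*sqrt(t**4 + 3*t**2 + 2))/3.

An antiderivative F(t) passes only if d/dt[F] lands on f(t) exactly.
Check: d/dt[(4*q*t**2 + 3*sqrt(2)*sqrt(t**4 + 3*t**2 + 2))/3] = (8*q*t*sqrt(t**4 + 3*t**2 + 2) + 6*sqrt(2)*t**3 + 9*sqrt(2)*t)/(3*sqrt(t**4 + 3*t**2 + 2)) = f(t).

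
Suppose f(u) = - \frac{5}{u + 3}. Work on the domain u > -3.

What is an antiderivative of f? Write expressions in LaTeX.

An antiderivative is F(u) = - 5 \log{\left(u + 3 \right)}.

A first test for any F(u): its u-derivative must equal f(u) identically.
Check: d/du[- 5 \log{\left(u + 3 \right)}] = - \frac{5}{u + 3} = f(u).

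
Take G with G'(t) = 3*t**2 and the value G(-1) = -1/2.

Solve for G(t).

Check a candidate G(t) by differentiating: d/dt[G] must match the given G'(t).
A general antiderivative is t**3 + C.
The condition gives C = -1/2 - (-1) = 1/2.
So G(t) = (2*t**3 + 1)/2.
Check: d/dt[(2*t**3 + 1)/2] = 3*t**2 = G'(t).

G(t) = (2*t**3 + 1)/2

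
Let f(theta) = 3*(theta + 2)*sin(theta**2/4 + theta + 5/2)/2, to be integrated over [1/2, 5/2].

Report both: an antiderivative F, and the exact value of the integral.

Antiderivative: F(theta) = -3*cos(theta**2/4 + theta + 5/2); value = 3*cos(49/16) - 3*cos(105/16)

f matches the chain-rule pattern g'(h)*h' with inner function h(theta) = theta**2/4 + theta + 5/2; substituting u = h(theta) collapses the integral.
F(theta) = -3*cos(theta**2/4 + theta + 5/2) is an antiderivative of f.
Check: d/dtheta[-3*cos(theta**2/4 + theta + 5/2)] = 3*theta*sin(theta**2/4 + theta + 5/2)/2 + 3*sin(theta**2/4 + theta + 5/2), which equals f(theta).
F(5/2) = -3*cos(105/16); F(1/2) = -3*cos(49/16).
Integral = F(5/2) - F(1/2) = 3*cos(49/16) - 3*cos(105/16).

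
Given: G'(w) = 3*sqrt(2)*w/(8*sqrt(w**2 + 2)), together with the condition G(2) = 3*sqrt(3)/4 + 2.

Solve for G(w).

G'(w) matches the chain-rule pattern g'(h)*h' with inner function h(w) = w**2/2 + 1; substituting u = h(w) collapses the integral.
A general antiderivative is 3*sqrt(w**2/2 + 1)/4 + C.
The condition gives C = 3*sqrt(3)/4 + 2 - (3*sqrt(3)/4) = 2.
So G(w) = 3*sqrt(w**2/2 + 1)/4 + 2.
Check: d/dw[3*sqrt(w**2/2 + 1)/4 + 2] = 3*sqrt(2)*w/(8*sqrt(w**2 + 2)) = G'(w).

G(w) = 3*sqrt(w**2/2 + 1)/4 + 2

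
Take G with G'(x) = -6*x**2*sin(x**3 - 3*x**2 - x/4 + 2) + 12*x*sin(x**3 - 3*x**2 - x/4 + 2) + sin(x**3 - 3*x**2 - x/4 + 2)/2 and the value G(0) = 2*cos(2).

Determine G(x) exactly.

G(x) = 2*cos(x**3 - 3*x**2 - x/4 + 2)

The substitution u = x**3 - 3*x**2 - x/4 + 2 works: G'(x) is exactly (dG/du)*(du/dx) for that inner function.
A general antiderivative is 2*cos(x**3 - 3*x**2 - x/4 + 2) + C.
The condition gives C = 2*cos(2) - (2*cos(2)) = 0.
So G(x) = 2*cos(x**3 - 3*x**2 - x/4 + 2).
Check: d/dx[2*cos(x**3 - 3*x**2 - x/4 + 2)] = -6*x**2*sin(x**3 - 3*x**2 - x/4 + 2) + 12*x*sin(x**3 - 3*x**2 - x/4 + 2) + sin(x**3 - 3*x**2 - x/4 + 2)/2 = G'(x).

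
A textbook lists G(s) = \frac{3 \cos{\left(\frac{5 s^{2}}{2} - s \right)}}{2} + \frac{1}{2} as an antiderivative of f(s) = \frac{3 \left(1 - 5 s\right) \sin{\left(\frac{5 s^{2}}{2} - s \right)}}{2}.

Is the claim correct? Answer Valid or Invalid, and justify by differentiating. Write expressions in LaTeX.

d/ds[G] = - \frac{15 s \sin{\left(\frac{5 s^{2}}{2} - s \right)}}{2} + \frac{3 \sin{\left(\frac{5 s^{2}}{2} - s \right)}}{2}
This equals f(s) exactly, so the claim holds.

Valid: G'(s) = f(s).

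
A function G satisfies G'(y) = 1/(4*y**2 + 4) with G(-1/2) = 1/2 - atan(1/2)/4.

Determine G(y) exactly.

A first test for any G(y): its y-derivative must equal the given G'(y).
A general antiderivative is atan(y)/4 + C.
The condition gives C = 1/2 - atan(1/2)/4 - (-atan(1/2)/4) = 1/2.
So G(y) = (atan(y) + 2)/4.
Check: d/dy[(atan(y) + 2)/4] = 1/(4*y**2 + 4) = G'(y).

G(y) = (atan(y) + 2)/4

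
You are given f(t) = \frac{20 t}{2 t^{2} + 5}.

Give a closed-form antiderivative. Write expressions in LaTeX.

The substitution u = 2 t^{2} + 5 works: f is exactly (dF/du)*(du/dt) for that inner function.
Check: d/dt[5 \log{\left(2 t^{2} + 5 \right)}] = \frac{20 t}{2 t^{2} + 5} = f(t).

An antiderivative is F(t) = 5 \log{\left(2 t^{2} + 5 \right)}.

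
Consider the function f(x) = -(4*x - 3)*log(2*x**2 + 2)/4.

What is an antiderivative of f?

For F(x) to be correct the identity F'(x) - f(x) = 0 must hold.
Check: d/dx[-(2*x**2*log(2*x**2 + 2) - 2*x**2 - 3*x*log(2*x**2 + 2) + 6*x + 2*log(x**2 + 1) - 6*atan(x))/4] = -x*log(x**2 + 1) - x*log(2) + 3*log(x**2 + 1)/4 + 3*log(2)/4, which equals f(x).

An antiderivative is F(x) = -(2*x**2*log(2*x**2 + 2) - 2*x**2 - 3*x*log(2*x**2 + 2) + 6*x + 2*log(x**2 + 1) - 6*atan(x))/4.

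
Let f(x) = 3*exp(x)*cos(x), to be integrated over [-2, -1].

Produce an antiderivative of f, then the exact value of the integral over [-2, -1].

Differentiate the proposed F(x) back; it has to land on f(x) exactly.
F(x) = 3*(sin(x) + cos(x))*exp(x)/2 is an antiderivative of f.
Check: d/dx[3*(sin(x) + cos(x))*exp(x)/2] = 3*exp(x)*cos(x) = f(x).
F(-1) = -3*exp(-1)*sin(1)/2 + 3*exp(-1)*cos(1)/2; F(-2) = -3*exp(-2)*sin(2)/2 + 3*exp(-2)*cos(2)/2.
Integral = F(-1) - F(-2) = -3*exp(-1)*sin(1)/2 - 3*exp(-2)*cos(2)/2 + 3*exp(-2)*sin(2)/2 + 3*exp(-1)*cos(1)/2.

Antiderivative: F(x) = 3*(sin(x) + cos(x))*exp(x)/2; value = -3*exp(-1)*sin(1)/2 - 3*exp(-2)*cos(2)/2 + 3*exp(-2)*sin(2)/2 + 3*exp(-1)*cos(1)/2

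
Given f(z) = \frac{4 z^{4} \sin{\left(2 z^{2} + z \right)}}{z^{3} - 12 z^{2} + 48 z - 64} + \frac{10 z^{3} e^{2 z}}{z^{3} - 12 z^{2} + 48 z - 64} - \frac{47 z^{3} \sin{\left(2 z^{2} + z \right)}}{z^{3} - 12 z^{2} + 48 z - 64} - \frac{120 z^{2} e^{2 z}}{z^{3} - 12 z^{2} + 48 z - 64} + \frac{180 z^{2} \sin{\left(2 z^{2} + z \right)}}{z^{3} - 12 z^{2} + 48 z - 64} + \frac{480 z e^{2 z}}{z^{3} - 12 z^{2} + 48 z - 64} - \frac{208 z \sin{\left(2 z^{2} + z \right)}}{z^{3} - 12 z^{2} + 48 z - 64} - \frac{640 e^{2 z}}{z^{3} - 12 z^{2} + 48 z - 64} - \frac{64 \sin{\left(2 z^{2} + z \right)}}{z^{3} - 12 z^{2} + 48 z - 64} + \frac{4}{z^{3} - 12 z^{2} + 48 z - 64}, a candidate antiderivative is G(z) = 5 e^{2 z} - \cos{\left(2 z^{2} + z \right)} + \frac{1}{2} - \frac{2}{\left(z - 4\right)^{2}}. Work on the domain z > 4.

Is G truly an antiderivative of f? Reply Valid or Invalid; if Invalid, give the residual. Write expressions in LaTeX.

Valid - the claim checks out under differentiation.

d/dz[G] = \frac{4 z^{4} \sin{\left(2 z^{2} + z \right)} + 10 z^{3} e^{2 z} - 47 z^{3} \sin{\left(2 z^{2} + z \right)} - 120 z^{2} e^{2 z} + 180 z^{2} \sin{\left(2 z^{2} + z \right)} + 480 z e^{2 z} - 208 z \sin{\left(2 z^{2} + z \right)} - 640 e^{2 z} - 64 \sin{\left(2 z^{2} + z \right)} + 4}{z^{3} - 12 z^{2} + 48 z - 64}
This equals f(z) exactly, so the claim holds.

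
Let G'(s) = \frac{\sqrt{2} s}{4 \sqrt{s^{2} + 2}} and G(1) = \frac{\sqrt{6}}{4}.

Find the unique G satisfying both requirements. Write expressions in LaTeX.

G(s) = \frac{\sqrt{\frac{s^{2}}{2} + 1}}{2}

G'(s) matches the chain-rule pattern g'(h)*h' with inner function h(s) = \frac{s^{2}}{2} + 1; substituting u = h(s) collapses the integral.
A general antiderivative is \frac{\sqrt{\frac{s^{2}}{2} + 1}}{2} + C.
The condition gives C = \frac{\sqrt{6}}{4} - (\frac{\sqrt{6}}{4}) = 0.
So G(s) = \frac{\sqrt{\frac{s^{2}}{2} + 1}}{2}.
Check: d/ds[\frac{\sqrt{\frac{s^{2}}{2} + 1}}{2}] = \frac{\sqrt{2} s}{4 \sqrt{s^{2} + 2}} = G'(s).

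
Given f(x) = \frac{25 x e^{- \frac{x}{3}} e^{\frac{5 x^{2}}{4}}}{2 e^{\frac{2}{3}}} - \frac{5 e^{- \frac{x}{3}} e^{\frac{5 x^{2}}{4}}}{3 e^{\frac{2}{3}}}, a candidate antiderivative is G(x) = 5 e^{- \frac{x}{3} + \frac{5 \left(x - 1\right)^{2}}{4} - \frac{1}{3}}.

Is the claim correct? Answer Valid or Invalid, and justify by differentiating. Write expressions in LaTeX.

Invalid: d/dx[G] - f = \frac{\left(- \frac{75 x e^{\frac{17 x}{6}}}{e^{\frac{11}{12}}} + 75 x e^{\frac{2}{3}} e^{\frac{x}{3}} + \frac{10 e^{\frac{17 x}{6}}}{e^{\frac{11}{12}}} - 85 e^{\frac{2}{3}} e^{\frac{x}{3}}\right) e^{\frac{1}{4}} e^{- \frac{19 x}{6}} e^{\frac{5 x^{2}}{4}}}{6}, which is not 0.

d/dx[G] = \frac{\left(75 x - 85\right) e^{\frac{11}{12}} e^{- \frac{17 x}{6}} e^{\frac{5 x^{2}}{4}}}{6}
d/dx[G] - f(x) = \frac{\left(- \frac{75 x e^{\frac{17 x}{6}}}{e^{\frac{11}{12}}} + 75 x e^{\frac{2}{3}} e^{\frac{x}{3}} + \frac{10 e^{\frac{17 x}{6}}}{e^{\frac{11}{12}}} - 85 e^{\frac{2}{3}} e^{\frac{x}{3}}\right) e^{\frac{1}{4}} e^{- \frac{19 x}{6}} e^{\frac{5 x^{2}}{4}}}{6} != 0.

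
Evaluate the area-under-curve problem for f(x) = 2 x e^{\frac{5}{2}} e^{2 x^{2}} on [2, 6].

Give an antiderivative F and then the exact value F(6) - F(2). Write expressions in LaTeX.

f matches the chain-rule pattern g'(h)*h' with inner function h(x) = 2 x^{2} + \frac{5}{2}; substituting u = h(x) collapses the integral.
F(x) = \frac{e^{2 x^{2} + \frac{5}{2}}}{2} is an antiderivative of f.
Check: d/dx[\frac{e^{2 x^{2} + \frac{5}{2}}}{2}] = 2 x e^{\frac{5}{2}} e^{2 x^{2}} = f(x).
F(6) = \frac{e^{\frac{149}{2}}}{2}; F(2) = \frac{e^{\frac{21}{2}}}{2}.
Integral = F(6) - F(2) = - \frac{e^{\frac{21}{2}}}{2} + \frac{e^{\frac{149}{2}}}{2}.

Antiderivative: F(x) = \frac{e^{2 x^{2} + \frac{5}{2}}}{2}; value = - \frac{e^{\frac{21}{2}}}{2} + \frac{e^{\frac{149}{2}}}{2}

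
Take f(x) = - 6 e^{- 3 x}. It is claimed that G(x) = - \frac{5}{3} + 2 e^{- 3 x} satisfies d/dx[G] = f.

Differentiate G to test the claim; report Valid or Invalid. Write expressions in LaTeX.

d/dx[G] = - 6 e^{- 3 x}
This equals f(x) exactly, so the claim holds.

Valid - the claim checks out under differentiation.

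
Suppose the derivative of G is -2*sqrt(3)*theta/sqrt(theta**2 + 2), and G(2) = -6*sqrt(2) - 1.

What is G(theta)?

The substitution u = 3*theta**2 + 6 works: G'(theta) is exactly (dG/du)*(du/dtheta) for that inner function.
A general antiderivative is -2*sqrt(3*theta**2 + 6) + C.
The condition gives C = -6*sqrt(2) - 1 - (-6*sqrt(2)) = -1.
So G(theta) = -2*sqrt(3)*sqrt(theta**2 + 2) - 1.
Check: d/dtheta[-2*sqrt(3)*sqrt(theta**2 + 2) - 1] = -2*sqrt(3)*theta/sqrt(theta**2 + 2) = G'(theta).

G(theta) = -2*sqrt(3)*sqrt(theta**2 + 2) - 1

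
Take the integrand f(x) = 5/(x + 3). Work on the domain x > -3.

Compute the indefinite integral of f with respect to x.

Since d/dx undoes antidifferentiation here, F'(x) = f(x) is required of F(x).
Check: d/dx[5*log(x + 3)] = 5/(x + 3) = f(x).

F(x) = 5*log(x + 3) + C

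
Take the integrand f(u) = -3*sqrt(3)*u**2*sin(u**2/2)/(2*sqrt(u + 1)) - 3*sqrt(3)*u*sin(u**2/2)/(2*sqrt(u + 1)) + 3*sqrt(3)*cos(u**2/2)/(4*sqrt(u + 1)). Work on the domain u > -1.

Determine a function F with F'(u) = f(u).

Recognize the product-rule pattern: f = v'r + vr' with v = 3*sqrt(3*u + 3)/2, r = cos(u**2/2), so integration by parts undoes it.
Check: d/du[3*sqrt(3*u + 3)*cos(u**2/2)/2] = (-6*sqrt(3)*u**2*sin(u**2/2) - 6*sqrt(3)*u*sin(u**2/2) + 3*sqrt(3)*cos(u**2/2))/(4*sqrt(u + 1)), which equals f(u).

An antiderivative is F(u) = 3*sqrt(3*u + 3)*cos(u**2/2)/2.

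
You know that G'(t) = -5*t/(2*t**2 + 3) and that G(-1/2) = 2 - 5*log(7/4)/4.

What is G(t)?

The substitution u = t**2 + 3/2 works: G'(t) is exactly (dG/du)*(du/dt) for that inner function.
A general antiderivative is -5*log(t**2 + 3/2)/4 + C.
The condition gives C = 2 - 5*log(7/4)/4 - (-5*log(7/4)/4) = 2.
So G(t) = -(5*log(t**2 + 3/2) - 8)/4.
Check: d/dt[-(5*log(t**2 + 3/2) - 8)/4] = -5*t/(2*t**2 + 3) = G'(t).

G(t) = -(5*log(t**2 + 3/2) - 8)/4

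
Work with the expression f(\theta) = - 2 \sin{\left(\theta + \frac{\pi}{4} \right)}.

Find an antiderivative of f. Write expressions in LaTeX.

Since d/d\theta undoes antidifferentiation here, F'(\theta) = f(\theta) is required of F(\theta).
Check: d/d\theta[2 \cos{\left(\theta + \frac{\pi}{4} \right)}] = - 2 \sin{\left(\theta + \frac{\pi}{4} \right)} = f(\theta).

An antiderivative is F(\theta) = 2 \cos{\left(\theta + \frac{\pi}{4} \right)}.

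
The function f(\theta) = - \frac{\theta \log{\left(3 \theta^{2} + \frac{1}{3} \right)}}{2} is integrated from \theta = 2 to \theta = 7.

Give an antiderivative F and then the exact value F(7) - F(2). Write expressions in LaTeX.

For F(\theta) to be correct the identity F'(\theta) - f(\theta) = 0 must hold.
F(\theta) = - \frac{9 \theta^{2} \log{\left(3 \theta^{2} + \frac{1}{3} \right)} - 9 \theta^{2} + \log{\left(9 \theta^{2} + 1 \right)}}{36} is an antiderivative of f.
Check: d/d\theta[- \frac{9 \theta^{2} \log{\left(3 \theta^{2} + \frac{1}{3} \right)} - 9 \theta^{2} + \log{\left(9 \theta^{2} + 1 \right)}}{36}] = - \frac{\theta \log{\left(3 \theta^{2} + \frac{1}{3} \right)}}{2} = f(\theta).
F(7) = - \frac{49 \log{\left(\frac{442}{3} \right)}}{4} - \frac{\log{\left(442 \right)}}{36} + \frac{49}{4}; F(2) = - \log{\left(\frac{37}{3} \right)} - \frac{\log{\left(37 \right)}}{36} + 1.
Integral = F(7) - F(2) = - \frac{49 \log{\left(\frac{442}{3} \right)}}{4} - \frac{\log{\left(442 \right)}}{36} + \frac{\log{\left(37 \right)}}{36} + \log{\left(\frac{37}{3} \right)} + \frac{45}{4}.

Antiderivative: F(\theta) = - \frac{9 \theta^{2} \log{\left(3 \theta^{2} + \frac{1}{3} \right)} - 9 \theta^{2} + \log{\left(9 \theta^{2} + 1 \right)}}{36}; value = - \frac{49 \log{\left(\frac{442}{3} \right)}}{4} - \frac{\log{\left(442 \right)}}{36} + \frac{\log{\left(37 \right)}}{36} + \log{\left(\frac{37}{3} \right)} + \frac{45}{4}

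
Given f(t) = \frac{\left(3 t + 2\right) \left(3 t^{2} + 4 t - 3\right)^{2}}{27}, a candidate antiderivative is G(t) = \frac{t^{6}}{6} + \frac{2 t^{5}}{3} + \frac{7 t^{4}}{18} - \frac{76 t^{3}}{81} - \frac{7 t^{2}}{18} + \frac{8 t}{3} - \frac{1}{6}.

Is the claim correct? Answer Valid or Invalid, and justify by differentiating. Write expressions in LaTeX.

d/dt[G] = t^{5} + \frac{10 t^{4}}{3} + \frac{14 t^{3}}{9} - \frac{76 t^{2}}{27} - \frac{7 t}{9} + \frac{8}{3}
d/dt[G] - f(t) = 2 != 0.

Invalid: d/dt[G] - f = 2, which is not 0.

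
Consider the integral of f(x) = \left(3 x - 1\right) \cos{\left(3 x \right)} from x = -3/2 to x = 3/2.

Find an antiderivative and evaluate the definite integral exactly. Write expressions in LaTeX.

For F(x) to be correct the identity F'(x) - f(x) = 0 must hold.
F(x) = x \sin{\left(3 x \right)} - \frac{\sin{\left(3 x \right)}}{3} + \frac{\cos{\left(3 x \right)}}{3} is an antiderivative of f.
Check: d/dx[x \sin{\left(3 x \right)} - \frac{\sin{\left(3 x \right)}}{3} + \frac{\cos{\left(3 x \right)}}{3}] = 3 x \cos{\left(3 x \right)} - \cos{\left(3 x \right)}, which equals f(x).
F(3/2) = \frac{7 \sin{\left(\frac{9}{2} \right)}}{6} + \frac{\cos{\left(\frac{9}{2} \right)}}{3}; F(-3/2) = \frac{11 \sin{\left(\frac{9}{2} \right)}}{6} + \frac{\cos{\left(\frac{9}{2} \right)}}{3}.
Integral = F(3/2) - F(-3/2) = - \frac{2 \sin{\left(\frac{9}{2} \right)}}{3}.

Antiderivative: F(x) = x \sin{\left(3 x \right)} - \frac{\sin{\left(3 x \right)}}{3} + \frac{\cos{\left(3 x \right)}}{3}; value = - \frac{2 \sin{\left(\frac{9}{2} \right)}}{3}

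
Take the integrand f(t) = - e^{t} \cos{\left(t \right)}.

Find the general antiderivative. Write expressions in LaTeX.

Since d/dt undoes antidifferentiation here, F'(t) = f(t) is required of F(t).
Check: d/dt[- \frac{e^{t} \sin{\left(t \right)}}{2} - \frac{e^{t} \cos{\left(t \right)}}{2}] = - e^{t} \cos{\left(t \right)} = f(t).

F(t) = - \frac{e^{t} \sin{\left(t \right)}}{2} - \frac{e^{t} \cos{\left(t \right)}}{2} + C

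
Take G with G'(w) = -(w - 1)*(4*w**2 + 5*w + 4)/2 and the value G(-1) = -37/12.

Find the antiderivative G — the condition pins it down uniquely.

A first test for any G(w): its w-derivative must equal the given G'(w).
A general antiderivative is -w**4/2 - w**3/6 + w**2/4 + 2*w + C.
The condition gives C = -37/12 - (-25/12) = -1.
So G(w) = -w**4/2 - w**3/6 + w**2/4 + 2*w - 1.
Check: d/dw[-w**4/2 - w**3/6 + w**2/4 + 2*w - 1] = -2*w**3 - w**2/2 + w/2 + 2, which equals G'(w).

G(w) = -w**4/2 - w**3/6 + w**2/4 + 2*w - 1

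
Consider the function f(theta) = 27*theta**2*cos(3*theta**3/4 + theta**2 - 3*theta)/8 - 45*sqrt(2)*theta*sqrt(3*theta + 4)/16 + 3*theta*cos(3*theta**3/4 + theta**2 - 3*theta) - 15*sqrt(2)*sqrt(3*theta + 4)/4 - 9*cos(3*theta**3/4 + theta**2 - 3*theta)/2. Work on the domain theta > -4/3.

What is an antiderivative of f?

An antiderivative is F(theta) = (-9*sqrt(2)*theta**2*sqrt(3*theta + 4) - 24*sqrt(2)*theta*sqrt(3*theta + 4) - 16*sqrt(2)*sqrt(3*theta + 4) + 12*sin(3*theta**3/4 + theta**2 - 3*theta))/8.

The integrand splits into summands that can be handled one at a time.
Check: d/dtheta[(-9*sqrt(2)*theta**2*sqrt(3*theta + 4) - 24*sqrt(2)*theta*sqrt(3*theta + 4) - 16*sqrt(2)*sqrt(3*theta + 4) + 12*sin(3*theta**3/4 + theta**2 - 3*theta))/8] = (54*theta**2*sqrt(3*theta + 4)*cos(3*theta**3/4 + theta**2 - 3*theta) - 135*sqrt(2)*theta**2 + 48*theta*sqrt(3*theta + 4)*cos(3*theta**3/4 + theta**2 - 3*theta) - 360*sqrt(2)*theta - 72*sqrt(3*theta + 4)*cos(3*theta**3/4 + theta**2 - 3*theta) - 240*sqrt(2))/(16*sqrt(3*theta + 4)), which equals f(theta).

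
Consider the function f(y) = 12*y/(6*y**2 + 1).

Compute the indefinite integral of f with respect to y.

f matches the chain-rule pattern g'(h)*h' with inner function h(y) = 2*y**2 + 1/3; substituting u = h(y) collapses the integral.
Check: d/dy[log(2*y**2 + 1/3)] = 12*y/(6*y**2 + 1) = f(y).

F(y) = log(2*y**2 + 1/3) + C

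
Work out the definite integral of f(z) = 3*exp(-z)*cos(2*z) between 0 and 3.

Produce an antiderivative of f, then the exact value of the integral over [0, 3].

Recover f(z) by differentiating a candidate F(z); any mismatch rules it out.
F(z) = 6*exp(-z)*sin(2*z)/5 - 3*exp(-z)*cos(2*z)/5 is an antiderivative of f.
Check: d/dz[6*exp(-z)*sin(2*z)/5 - 3*exp(-z)*cos(2*z)/5] = 3*exp(-z)*cos(2*z) = f(z).
F(3) = -3*exp(-3)*cos(6)/5 + 6*exp(-3)*sin(6)/5; F(0) = -3/5.
Integral = F(3) - F(0) = -3*exp(-3)*cos(6)/5 + 6*exp(-3)*sin(6)/5 + 3/5.

Antiderivative: F(z) = 6*exp(-z)*sin(2*z)/5 - 3*exp(-z)*cos(2*z)/5; value = -3*exp(-3)*cos(6)/5 + 6*exp(-3)*sin(6)/5 + 3/5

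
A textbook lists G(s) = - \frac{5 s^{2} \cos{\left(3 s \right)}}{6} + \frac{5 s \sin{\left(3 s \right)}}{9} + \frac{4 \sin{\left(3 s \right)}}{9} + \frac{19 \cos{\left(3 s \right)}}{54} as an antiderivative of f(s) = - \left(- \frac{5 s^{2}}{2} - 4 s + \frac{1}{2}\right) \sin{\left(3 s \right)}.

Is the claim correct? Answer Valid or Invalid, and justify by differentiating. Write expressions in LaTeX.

d/ds[G] = \frac{5 s^{2} \sin{\left(3 s \right)}}{2} - \frac{\sin{\left(3 s \right)}}{2} + \frac{4 \cos{\left(3 s \right)}}{3}
d/ds[G] - f(s) = - 4 s \sin{\left(3 s \right)} + \frac{4 \cos{\left(3 s \right)}}{3} != 0.

Invalid: d/ds[G] - f = - 4 s \sin{\left(3 s \right)} + \frac{4 \cos{\left(3 s \right)}}{3}, which is not 0.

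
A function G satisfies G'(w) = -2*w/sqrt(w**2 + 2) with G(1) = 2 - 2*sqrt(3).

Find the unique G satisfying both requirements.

G'(w) matches the chain-rule pattern g'(h)*h' with inner function h(w) = w**2 + 2; substituting u = h(w) collapses the integral.
A general antiderivative is -2*sqrt(w**2 + 2) + C.
The condition gives C = 2 - 2*sqrt(3) - (-2*sqrt(3)) = 2.
So G(w) = 2 - 2*sqrt(w**2 + 2).
Check: d/dw[2 - 2*sqrt(w**2 + 2)] = -2*w/sqrt(w**2 + 2) = G'(w).

G(w) = 2 - 2*sqrt(w**2 + 2)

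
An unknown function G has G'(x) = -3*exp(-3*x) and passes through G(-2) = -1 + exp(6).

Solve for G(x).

The proposed G(x) is checked by its d/dx: the result must match the given G'(x).
A general antiderivative is exp(-3*x) + C.
The condition gives C = -1 + exp(6) - (exp(6)) = -1.
So G(x) = -1 + exp(-3*x).
Check: d/dx[-1 + exp(-3*x)] = -3*exp(-3*x) = G'(x).

G(x) = -1 + exp(-3*x)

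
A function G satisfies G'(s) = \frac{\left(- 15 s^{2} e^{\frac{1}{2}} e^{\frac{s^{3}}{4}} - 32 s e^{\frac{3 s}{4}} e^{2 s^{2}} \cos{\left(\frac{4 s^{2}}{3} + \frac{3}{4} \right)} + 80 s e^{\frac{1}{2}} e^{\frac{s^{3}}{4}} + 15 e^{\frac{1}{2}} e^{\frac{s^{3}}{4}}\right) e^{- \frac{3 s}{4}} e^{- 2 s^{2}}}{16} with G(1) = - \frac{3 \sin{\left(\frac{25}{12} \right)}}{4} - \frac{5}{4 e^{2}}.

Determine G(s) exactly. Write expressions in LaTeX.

Differentiate the proposed G(s) back; it has to land on the given G'(s).
A general antiderivative is - \frac{5 e^{\frac{s^{3}}{4} - 2 s^{2} - \frac{3 s}{4} + \frac{1}{2}}}{4} - \frac{3 \sin{\left(\frac{4 s^{2}}{3} + \frac{3}{4} \right)}}{4} + C.
The condition gives C = - \frac{3 \sin{\left(\frac{25}{12} \right)}}{4} - \frac{5}{4 e^{2}} - (- \frac{3 \sin{\left(\frac{25}{12} \right)}}{4} - \frac{5}{4 e^{2}}) = 0.
So G(s) = - \frac{3 \sin{\left(\frac{4 s^{2}}{3} + \frac{3}{4} \right)}}{4} - \frac{5 e^{\frac{1}{2}} e^{- \frac{3 s}{4}} e^{- 2 s^{2}} e^{\frac{s^{3}}{4}}}{4}.
Check: d/ds[- \frac{3 \sin{\left(\frac{4 s^{2}}{3} + \frac{3}{4} \right)}}{4} - \frac{5 e^{\frac{1}{2}} e^{- \frac{3 s}{4}} e^{- 2 s^{2}} e^{\frac{s^{3}}{4}}}{4}] = \frac{\left(- 15 s^{2} e^{\frac{1}{2}} e^{\frac{s^{3}}{4}} - 32 s e^{\frac{3 s}{4}} e^{2 s^{2}} \cos{\left(\frac{4 s^{2}}{3} + \frac{3}{4} \right)} + 80 s e^{\frac{1}{2}} e^{\frac{s^{3}}{4}} + 15 e^{\frac{1}{2}} e^{\frac{s^{3}}{4}}\right) e^{- \frac{3 s}{4}} e^{- 2 s^{2}}}{16} = G'(s).

G(s) = - \frac{3 \sin{\left(\frac{4 s^{2}}{3} + \frac{3}{4} \right)}}{4} - \frac{5 e^{\frac{1}{2}} e^{- \frac{3 s}{4}} e^{- 2 s^{2}} e^{\frac{s^{3}}{4}}}{4}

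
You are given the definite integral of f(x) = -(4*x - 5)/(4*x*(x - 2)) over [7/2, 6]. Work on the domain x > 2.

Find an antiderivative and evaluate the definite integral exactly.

Antiderivative: F(x) = (-5*log(x) - 3*log(x - 2))/8; value = -5*log(6)/8 - 3*log(4)/8 + 3*log(3/2)/8 + 5*log(7/2)/8

The denominator factors as 4*x*(x - 2); partial fractions split f into directly integrable pieces: -3/(8*(x - 2)) - 5/(8*x).
F(x) = (-5*log(x) - 3*log(x - 2))/8 is an antiderivative of f.
Check: d/dx[(-5*log(x) - 3*log(x - 2))/8] = (5 - 4*x)/(4*x**2 - 8*x), which equals f(x).
F(6) = -5*log(6)/8 - 3*log(4)/8; F(7/2) = -5*log(7/2)/8 - 3*log(3/2)/8.
Integral = F(6) - F(7/2) = -5*log(6)/8 - 3*log(4)/8 + 3*log(3/2)/8 + 5*log(7/2)/8.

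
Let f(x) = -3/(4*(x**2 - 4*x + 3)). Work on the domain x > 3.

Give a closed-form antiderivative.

Factor the denominator (4*(x - 3)*(x - 1)) and decompose: f = 3/(8*(x - 1)) - 3/(8*(x - 3)); each piece integrates to a log, atan, or power term.
Check: d/dx[-3*log(x - 3)/8 + 3*log(x - 1)/8] = -3/(4*x**2 - 16*x + 12), which equals f(x).

An antiderivative is F(x) = -3*log(x - 3)/8 + 3*log(x - 1)/8.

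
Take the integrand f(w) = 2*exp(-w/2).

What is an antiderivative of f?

An antiderivative is F(w) = -4*exp(-w/2).

For F(w) to be correct the identity F'(w) - f(w) = 0 must hold.
Check: d/dw[-4*exp(-w/2)] = 2*exp(-w/2) = f(w).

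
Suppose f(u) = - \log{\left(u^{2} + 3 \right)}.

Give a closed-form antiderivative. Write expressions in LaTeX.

An antiderivative is F(u) = - u \log{\left(u^{2} + 3 \right)} + 2 u - 2 \sqrt{3} \operatorname{atan}{\left(\frac{\sqrt{3} u}{3} \right)}.

For F(u) to be correct the identity F'(u) - f(u) = 0 must hold.
Check: d/du[- u \log{\left(u^{2} + 3 \right)} + 2 u - 2 \sqrt{3} \operatorname{atan}{\left(\frac{\sqrt{3} u}{3} \right)}] = - \log{\left(u^{2} + 3 \right)} = f(u).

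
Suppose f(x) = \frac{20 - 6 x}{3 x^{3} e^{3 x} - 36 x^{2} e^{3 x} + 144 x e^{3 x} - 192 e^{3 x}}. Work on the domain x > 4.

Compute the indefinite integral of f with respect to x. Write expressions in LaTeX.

Recognize the product-rule pattern: f = u'v + uv' with u = \frac{2}{3 \left(x - 4\right)^{2}}, v = e^{- 3 x}, so integration by parts undoes it.
Check: d/dx[\frac{2}{3 x^{2} e^{3 x} - 24 x e^{3 x} + 48 e^{3 x}}] = \frac{20 - 6 x}{3 x^{3} e^{3 x} - 36 x^{2} e^{3 x} + 144 x e^{3 x} - 192 e^{3 x}} = f(x).

F(x) = \frac{2}{3 x^{2} e^{3 x} - 24 x e^{3 x} + 48 e^{3 x}} + C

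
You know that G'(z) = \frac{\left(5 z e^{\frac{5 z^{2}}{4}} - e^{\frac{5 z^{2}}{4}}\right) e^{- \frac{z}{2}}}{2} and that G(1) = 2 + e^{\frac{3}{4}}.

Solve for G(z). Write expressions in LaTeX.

G(z) = 2 + e^{- \frac{z}{2}} e^{\frac{5 z^{2}}{4}}

The substitution u = \frac{5 z^{2}}{4} - \frac{z}{2} works: G'(z) is exactly (dG/du)*(du/dz) for that inner function.
A general antiderivative is e^{\frac{5 z^{2}}{4} - \frac{z}{2}} + C.
The condition gives C = 2 + e^{\frac{3}{4}} - (e^{\frac{3}{4}}) = 2.
So G(z) = 2 + e^{- \frac{z}{2}} e^{\frac{5 z^{2}}{4}}.
Check: d/dz[2 + e^{- \frac{z}{2}} e^{\frac{5 z^{2}}{4}}] = \frac{\left(5 z e^{\frac{5 z^{2}}{4}} - e^{\frac{5 z^{2}}{4}}\right) e^{- \frac{z}{2}}}{2} = G'(z).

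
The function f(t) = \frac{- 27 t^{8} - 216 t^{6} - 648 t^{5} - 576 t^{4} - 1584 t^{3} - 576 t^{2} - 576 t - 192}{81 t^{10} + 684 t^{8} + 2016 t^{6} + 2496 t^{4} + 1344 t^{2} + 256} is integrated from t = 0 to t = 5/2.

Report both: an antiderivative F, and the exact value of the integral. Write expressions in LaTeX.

Differentiate the proposed F(t) back; it has to land on f(t) exactly.
F(t) = \frac{- 3 t^{4} \operatorname{atan}{\left(\frac{3 t}{2} \right)} - 12 t^{2} \operatorname{atan}{\left(\frac{3 t}{2} \right)} - 8 \operatorname{atan}{\left(\frac{3 t}{2} \right)} + 12}{6 t^{4} + 24 t^{2} + 16} is an antiderivative of f.
Check: d/dt[\frac{- 3 t^{4} \operatorname{atan}{\left(\frac{3 t}{2} \right)} - 12 t^{2} \operatorname{atan}{\left(\frac{3 t}{2} \right)} - 8 \operatorname{atan}{\left(\frac{3 t}{2} \right)} + 12}{6 t^{4} + 24 t^{2} + 16}] = \frac{- 27 t^{8} - 216 t^{6} - 648 t^{5} - 576 t^{4} - 1584 t^{3} - 576 t^{2} - 576 t - 192}{81 t^{10} + 684 t^{8} + 2016 t^{6} + 2496 t^{4} + 1344 t^{2} + 256} = f(t).
F(5/2) = \frac{96}{3203} - \frac{\operatorname{atan}{\left(\frac{15}{4} \right)}}{2}; F(0) = \frac{3}{4}.
Integral = F(5/2) - F(0) = - \frac{9225}{12812} - \frac{\operatorname{atan}{\left(\frac{15}{4} \right)}}{2}.

Antiderivative: F(t) = \frac{- 3 t^{4} \operatorname{atan}{\left(\frac{3 t}{2} \right)} - 12 t^{2} \operatorname{atan}{\left(\frac{3 t}{2} \right)} - 8 \operatorname{atan}{\left(\frac{3 t}{2} \right)} + 12}{6 t^{4} + 24 t^{2} + 16}; value = - \frac{9225}{12812} - \frac{\operatorname{atan}{\left(\frac{15}{4} \right)}}{2}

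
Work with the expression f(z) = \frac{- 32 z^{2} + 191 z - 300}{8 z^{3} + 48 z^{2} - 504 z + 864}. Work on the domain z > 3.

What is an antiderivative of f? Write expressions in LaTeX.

Any candidate F(z) must reproduce f(z) exactly when differentiated.
Check: d/dz[- 4 \log{\left(\frac{z}{2} + 6 \right)} + \frac{1}{8 z - 24}] = \frac{- 32 z^{2} + 191 z - 300}{8 z^{3} + 48 z^{2} - 504 z + 864} = f(z).

An antiderivative is F(z) = - 4 \log{\left(\frac{z}{2} + 6 \right)} + \frac{1}{8 z - 24}.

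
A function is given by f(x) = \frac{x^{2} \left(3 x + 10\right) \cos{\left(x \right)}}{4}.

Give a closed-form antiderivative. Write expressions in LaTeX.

Since d/dx undoes antidifferentiation here, F'(x) = f(x) is required of F(x).
Check: d/dx[\frac{3 x^{3} \sin{\left(x \right)}}{4} + \frac{5 x^{2} \sin{\left(x \right)}}{2} + \frac{9 x^{2} \cos{\left(x \right)}}{4} - \frac{9 x \sin{\left(x \right)}}{2} + 5 x \cos{\left(x \right)} - 5 \sin{\left(x \right)} - \frac{9 \cos{\left(x \right)}}{2}] = \frac{3 x^{3} \cos{\left(x \right)}}{4} + \frac{5 x^{2} \cos{\left(x \right)}}{2}, which equals f(x).

An antiderivative is F(x) = \frac{3 x^{3} \sin{\left(x \right)}}{4} + \frac{5 x^{2} \sin{\left(x \right)}}{2} + \frac{9 x^{2} \cos{\left(x \right)}}{4} - \frac{9 x \sin{\left(x \right)}}{2} + 5 x \cos{\left(x \right)} - 5 \sin{\left(x \right)} - \frac{9 \cos{\left(x \right)}}{2}.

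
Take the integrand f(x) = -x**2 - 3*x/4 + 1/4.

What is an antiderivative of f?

The integrand splits into summands that can be handled one at a time.
Check: d/dx[-x**3/3 - 3*x**2/8 + x/4] = -x**2 - 3*x/4 + 1/4 = f(x).

An antiderivative is F(x) = -x**3/3 - 3*x**2/8 + x/4.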